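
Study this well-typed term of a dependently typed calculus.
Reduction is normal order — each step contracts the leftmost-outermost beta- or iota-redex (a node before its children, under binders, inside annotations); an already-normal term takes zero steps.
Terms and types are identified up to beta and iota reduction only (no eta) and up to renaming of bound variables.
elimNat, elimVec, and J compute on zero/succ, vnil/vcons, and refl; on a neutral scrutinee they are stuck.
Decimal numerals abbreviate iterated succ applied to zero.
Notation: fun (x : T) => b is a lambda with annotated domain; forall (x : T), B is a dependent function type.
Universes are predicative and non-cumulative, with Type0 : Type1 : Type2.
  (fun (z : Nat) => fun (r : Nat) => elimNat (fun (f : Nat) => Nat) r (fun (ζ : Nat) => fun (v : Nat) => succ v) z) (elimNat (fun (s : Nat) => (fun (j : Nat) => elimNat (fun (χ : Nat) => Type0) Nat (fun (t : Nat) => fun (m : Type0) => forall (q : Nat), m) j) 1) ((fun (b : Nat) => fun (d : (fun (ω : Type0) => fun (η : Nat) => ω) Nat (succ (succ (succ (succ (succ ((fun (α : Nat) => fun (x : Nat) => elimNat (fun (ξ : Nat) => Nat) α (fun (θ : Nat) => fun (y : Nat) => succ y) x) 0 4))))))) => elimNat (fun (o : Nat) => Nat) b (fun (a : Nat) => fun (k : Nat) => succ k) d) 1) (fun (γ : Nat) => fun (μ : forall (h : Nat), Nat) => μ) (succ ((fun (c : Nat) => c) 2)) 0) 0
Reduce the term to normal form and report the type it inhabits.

normal form:
  1
type:
  Nat
observation: 27 normal-order steps separate the term from its normal form.


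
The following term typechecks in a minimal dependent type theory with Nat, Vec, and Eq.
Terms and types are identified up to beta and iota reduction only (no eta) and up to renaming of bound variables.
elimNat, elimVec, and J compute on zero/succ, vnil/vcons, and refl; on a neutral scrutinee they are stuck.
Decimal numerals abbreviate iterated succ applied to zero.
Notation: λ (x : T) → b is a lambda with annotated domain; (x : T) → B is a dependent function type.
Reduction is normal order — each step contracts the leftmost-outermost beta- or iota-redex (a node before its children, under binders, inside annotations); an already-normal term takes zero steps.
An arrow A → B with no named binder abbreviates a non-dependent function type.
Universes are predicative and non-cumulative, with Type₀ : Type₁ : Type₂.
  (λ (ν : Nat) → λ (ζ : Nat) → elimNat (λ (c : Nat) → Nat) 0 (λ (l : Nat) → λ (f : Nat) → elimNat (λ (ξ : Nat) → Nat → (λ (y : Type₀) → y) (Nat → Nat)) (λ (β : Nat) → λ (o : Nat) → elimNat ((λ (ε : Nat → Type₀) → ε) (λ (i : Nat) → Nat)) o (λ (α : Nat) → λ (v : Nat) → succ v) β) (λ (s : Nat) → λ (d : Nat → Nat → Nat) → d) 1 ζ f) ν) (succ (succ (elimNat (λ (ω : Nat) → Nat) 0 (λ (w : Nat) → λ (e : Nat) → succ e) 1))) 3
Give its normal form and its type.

resulting normal form:
  9
type:
  Nat
observation: normalization takes exactly 64 steps under the normal-order strategy.


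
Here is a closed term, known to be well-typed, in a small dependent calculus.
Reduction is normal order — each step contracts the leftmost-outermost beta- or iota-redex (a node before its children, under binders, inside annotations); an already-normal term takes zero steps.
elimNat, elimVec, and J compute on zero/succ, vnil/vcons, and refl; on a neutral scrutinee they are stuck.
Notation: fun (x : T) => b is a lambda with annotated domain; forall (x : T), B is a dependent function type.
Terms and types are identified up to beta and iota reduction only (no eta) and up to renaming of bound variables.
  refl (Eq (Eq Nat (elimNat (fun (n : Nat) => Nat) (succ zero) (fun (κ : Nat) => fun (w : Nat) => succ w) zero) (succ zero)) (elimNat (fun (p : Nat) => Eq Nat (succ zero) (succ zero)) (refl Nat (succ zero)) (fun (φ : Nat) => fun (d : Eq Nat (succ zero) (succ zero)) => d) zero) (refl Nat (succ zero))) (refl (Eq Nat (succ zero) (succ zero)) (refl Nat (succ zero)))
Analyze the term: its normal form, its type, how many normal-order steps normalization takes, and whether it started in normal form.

reduced normal form:
  refl (Eq (Eq Nat (succ zero) (succ zero)) (refl Nat (succ zero)) (refl Nat (succ zero))) (refl (Eq Nat (succ zero) (succ zero)) (refl Nat (succ zero)))
inferred type:
  Eq (Eq (Eq Nat (succ zero) (succ zero)) (refl Nat (succ zero)) (refl Nat (succ zero))) (refl (Eq Nat (succ zero) (succ zero)) (refl Nat (succ zero))) (refl (Eq Nat (succ zero) (succ zero)) (refl Nat (succ zero)))
steps to reach normal form (normal order): 2
started in normal form: no
first redex: an elimNat iota-redex


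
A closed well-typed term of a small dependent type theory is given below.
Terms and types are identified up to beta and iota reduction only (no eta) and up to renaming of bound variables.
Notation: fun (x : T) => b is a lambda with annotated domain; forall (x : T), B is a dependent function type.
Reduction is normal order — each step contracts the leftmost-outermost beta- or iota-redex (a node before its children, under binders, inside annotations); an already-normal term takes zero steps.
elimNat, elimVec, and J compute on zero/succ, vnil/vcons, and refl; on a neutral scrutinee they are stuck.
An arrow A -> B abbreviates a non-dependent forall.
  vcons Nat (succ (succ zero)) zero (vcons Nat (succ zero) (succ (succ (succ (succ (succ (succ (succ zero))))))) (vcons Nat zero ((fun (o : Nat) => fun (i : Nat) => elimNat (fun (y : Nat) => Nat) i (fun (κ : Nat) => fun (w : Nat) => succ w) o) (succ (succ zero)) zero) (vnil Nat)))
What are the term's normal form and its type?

reduced normal form:
  vcons Nat (succ (succ zero)) zero (vcons Nat (succ zero) (succ (succ (succ (succ (succ (succ (succ zero))))))) (vcons Nat zero (succ (succ zero)) (vnil Nat)))
inferred type:
  Vec Nat (succ (succ (succ zero)))
observation: the leftmost-outermost redex is a beta-redex, and normalization takes 9 steps.


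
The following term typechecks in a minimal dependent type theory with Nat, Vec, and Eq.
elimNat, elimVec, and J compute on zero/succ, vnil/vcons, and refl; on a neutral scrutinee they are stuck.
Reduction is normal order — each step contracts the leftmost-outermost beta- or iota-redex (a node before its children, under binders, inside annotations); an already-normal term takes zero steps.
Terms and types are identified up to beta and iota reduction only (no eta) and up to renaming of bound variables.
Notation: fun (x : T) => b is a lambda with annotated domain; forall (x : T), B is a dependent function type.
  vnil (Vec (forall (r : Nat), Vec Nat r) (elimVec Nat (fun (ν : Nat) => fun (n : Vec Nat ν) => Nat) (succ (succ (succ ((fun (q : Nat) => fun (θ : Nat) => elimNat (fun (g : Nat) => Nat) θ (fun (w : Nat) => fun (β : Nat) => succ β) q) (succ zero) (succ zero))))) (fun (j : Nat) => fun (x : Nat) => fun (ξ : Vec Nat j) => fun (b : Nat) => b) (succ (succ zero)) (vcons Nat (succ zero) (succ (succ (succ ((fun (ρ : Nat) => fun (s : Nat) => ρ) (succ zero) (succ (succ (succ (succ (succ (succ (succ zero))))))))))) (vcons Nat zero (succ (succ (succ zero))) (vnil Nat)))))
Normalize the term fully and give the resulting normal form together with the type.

resulting normal form:
  vnil (Vec (forall (r : Nat), Vec Nat r) (succ (succ (succ (succ (succ zero))))))
inferred type:
  Vec (Vec (forall (r : Nat), Vec Nat r) (succ (succ (succ (succ (succ zero)))))) zero


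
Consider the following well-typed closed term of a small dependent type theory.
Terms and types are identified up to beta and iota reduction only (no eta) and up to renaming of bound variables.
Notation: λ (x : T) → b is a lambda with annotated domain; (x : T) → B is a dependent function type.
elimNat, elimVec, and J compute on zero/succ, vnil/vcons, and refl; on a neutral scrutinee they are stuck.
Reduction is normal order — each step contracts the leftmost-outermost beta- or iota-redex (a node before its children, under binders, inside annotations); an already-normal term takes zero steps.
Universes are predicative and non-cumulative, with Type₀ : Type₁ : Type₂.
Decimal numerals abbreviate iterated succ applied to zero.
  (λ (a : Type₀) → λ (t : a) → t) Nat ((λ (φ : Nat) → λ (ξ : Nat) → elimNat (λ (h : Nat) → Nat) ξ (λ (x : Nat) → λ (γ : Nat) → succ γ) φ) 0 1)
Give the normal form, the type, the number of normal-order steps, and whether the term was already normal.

normal form:
  1
inferred type:
  Nat
reduction steps (normal order): 5
term was already normal: no
first redex: a beta-redex


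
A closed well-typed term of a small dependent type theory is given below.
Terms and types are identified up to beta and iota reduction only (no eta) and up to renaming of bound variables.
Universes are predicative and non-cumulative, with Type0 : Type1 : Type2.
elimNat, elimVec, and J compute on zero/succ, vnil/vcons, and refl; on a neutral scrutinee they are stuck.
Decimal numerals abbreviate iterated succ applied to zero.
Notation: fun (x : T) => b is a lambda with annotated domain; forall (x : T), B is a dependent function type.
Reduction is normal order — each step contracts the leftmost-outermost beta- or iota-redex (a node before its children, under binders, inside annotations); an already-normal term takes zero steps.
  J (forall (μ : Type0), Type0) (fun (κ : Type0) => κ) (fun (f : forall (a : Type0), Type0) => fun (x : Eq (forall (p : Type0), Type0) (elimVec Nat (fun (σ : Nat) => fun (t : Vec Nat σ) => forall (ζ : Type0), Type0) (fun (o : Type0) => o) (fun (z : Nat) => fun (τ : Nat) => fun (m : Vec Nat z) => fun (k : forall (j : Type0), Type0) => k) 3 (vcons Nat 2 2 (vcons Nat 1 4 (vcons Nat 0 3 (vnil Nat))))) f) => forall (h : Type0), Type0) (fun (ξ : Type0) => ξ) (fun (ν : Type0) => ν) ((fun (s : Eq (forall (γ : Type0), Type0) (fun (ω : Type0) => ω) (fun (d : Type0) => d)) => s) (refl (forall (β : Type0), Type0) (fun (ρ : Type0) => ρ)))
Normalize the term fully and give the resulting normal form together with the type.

normal form:
  fun (μ : Type0) => μ
inferred type:
  forall (μ : Type0), Type0


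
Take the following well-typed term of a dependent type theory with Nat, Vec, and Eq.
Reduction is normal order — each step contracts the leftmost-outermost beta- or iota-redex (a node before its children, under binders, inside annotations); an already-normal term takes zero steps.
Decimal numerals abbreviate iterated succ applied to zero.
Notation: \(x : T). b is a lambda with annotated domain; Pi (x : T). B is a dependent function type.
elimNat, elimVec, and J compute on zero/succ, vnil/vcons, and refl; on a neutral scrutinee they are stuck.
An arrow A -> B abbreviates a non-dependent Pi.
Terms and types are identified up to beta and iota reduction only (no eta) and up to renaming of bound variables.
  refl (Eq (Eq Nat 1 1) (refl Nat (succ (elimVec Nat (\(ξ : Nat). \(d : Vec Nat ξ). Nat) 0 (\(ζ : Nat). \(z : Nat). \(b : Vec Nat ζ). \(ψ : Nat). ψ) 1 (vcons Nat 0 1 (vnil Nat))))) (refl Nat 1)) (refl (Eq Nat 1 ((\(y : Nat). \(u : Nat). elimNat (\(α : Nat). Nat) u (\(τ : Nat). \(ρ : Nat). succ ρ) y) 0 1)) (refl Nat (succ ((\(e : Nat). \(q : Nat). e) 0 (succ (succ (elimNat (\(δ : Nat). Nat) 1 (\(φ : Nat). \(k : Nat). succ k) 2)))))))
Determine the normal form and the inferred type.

reduced normal form:
  refl (Eq (Eq Nat 1 1) (refl Nat 1) (refl Nat 1)) (refl (Eq Nat 1 1) (refl Nat 1))
type:
  Eq (Eq (Eq Nat 1 1) (refl Nat 1) (refl Nat 1)) (refl (Eq Nat 1 1) (refl Nat 1)) (refl (Eq Nat 1 1) (refl Nat 1))


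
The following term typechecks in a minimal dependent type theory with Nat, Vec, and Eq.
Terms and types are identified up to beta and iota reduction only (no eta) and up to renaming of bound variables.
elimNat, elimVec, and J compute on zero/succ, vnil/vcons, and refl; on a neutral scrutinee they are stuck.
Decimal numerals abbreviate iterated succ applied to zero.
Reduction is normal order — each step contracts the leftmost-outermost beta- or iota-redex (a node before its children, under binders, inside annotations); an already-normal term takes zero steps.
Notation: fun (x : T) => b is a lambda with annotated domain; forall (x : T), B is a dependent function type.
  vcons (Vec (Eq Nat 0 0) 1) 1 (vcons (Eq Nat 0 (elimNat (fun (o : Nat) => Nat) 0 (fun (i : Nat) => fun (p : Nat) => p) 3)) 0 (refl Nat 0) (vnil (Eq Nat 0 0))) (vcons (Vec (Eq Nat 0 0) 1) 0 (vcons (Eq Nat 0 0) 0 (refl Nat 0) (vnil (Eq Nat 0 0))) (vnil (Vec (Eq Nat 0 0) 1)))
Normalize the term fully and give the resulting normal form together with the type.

reduced normal form:
  vcons (Vec (Eq Nat 0 0) 1) 1 (vcons (Eq Nat 0 0) 0 (refl Nat 0) (vnil (Eq Nat 0 0))) (vcons (Vec (Eq Nat 0 0) 1) 0 (vcons (Eq Nat 0 0) 0 (refl Nat 0) (vnil (Eq Nat 0 0))) (vnil (Vec (Eq Nat 0 0) 1)))
the term's type:
  Vec (Vec (Eq Nat 0 0) 1) 2


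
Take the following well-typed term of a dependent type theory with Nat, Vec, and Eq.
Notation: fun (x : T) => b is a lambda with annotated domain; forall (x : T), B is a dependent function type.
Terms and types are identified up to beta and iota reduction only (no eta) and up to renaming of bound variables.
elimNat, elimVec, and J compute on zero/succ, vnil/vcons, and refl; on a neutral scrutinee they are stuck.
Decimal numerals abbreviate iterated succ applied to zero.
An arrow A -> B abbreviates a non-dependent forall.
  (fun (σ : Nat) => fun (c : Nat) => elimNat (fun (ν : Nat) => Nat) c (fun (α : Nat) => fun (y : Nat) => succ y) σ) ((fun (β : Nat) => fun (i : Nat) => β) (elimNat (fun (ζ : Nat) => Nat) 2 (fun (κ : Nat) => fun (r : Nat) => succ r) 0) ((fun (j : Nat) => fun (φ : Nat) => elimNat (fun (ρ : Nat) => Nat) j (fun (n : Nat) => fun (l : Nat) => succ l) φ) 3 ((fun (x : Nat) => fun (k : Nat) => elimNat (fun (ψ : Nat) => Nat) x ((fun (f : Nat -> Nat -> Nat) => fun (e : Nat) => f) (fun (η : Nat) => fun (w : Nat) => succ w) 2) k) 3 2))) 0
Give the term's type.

the term's type:
  Nat


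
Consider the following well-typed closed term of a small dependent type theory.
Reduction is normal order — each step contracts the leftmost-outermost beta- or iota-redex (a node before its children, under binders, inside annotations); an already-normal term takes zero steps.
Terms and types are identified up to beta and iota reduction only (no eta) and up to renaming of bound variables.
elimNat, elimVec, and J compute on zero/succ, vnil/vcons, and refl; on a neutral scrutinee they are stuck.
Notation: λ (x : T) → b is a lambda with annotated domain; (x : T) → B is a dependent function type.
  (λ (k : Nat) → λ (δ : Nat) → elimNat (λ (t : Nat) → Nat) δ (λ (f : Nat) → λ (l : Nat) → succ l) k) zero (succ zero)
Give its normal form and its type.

normal form:
  succ zero
the term's type:
  Nat


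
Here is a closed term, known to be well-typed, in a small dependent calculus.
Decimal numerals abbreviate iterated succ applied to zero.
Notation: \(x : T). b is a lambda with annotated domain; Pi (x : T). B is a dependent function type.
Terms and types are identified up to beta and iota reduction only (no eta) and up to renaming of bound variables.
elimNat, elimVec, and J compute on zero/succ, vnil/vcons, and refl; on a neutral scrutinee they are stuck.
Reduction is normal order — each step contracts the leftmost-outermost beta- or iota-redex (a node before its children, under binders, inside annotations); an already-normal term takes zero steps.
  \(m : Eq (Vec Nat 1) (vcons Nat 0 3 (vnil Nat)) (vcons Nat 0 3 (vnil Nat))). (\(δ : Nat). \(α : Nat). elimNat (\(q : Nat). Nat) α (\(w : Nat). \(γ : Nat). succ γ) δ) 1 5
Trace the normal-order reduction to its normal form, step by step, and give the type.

reduction (normal order):
  \(m : Eq (Vec Nat 1) (vcons Nat 0 3 (vnil Nat)) (vcons Nat 0 3 (vnil Nat))). (\(δ : Nat). \(α : Nat). elimNat (\(q : Nat). Nat) α (\(w : Nat). \(γ : Nat). succ γ) δ) 1 5
  ~> \(m : Eq (Vec Nat 1) (vcons Nat 0 3 (vnil Nat)) (vcons Nat 0 3 (vnil Nat))). (\(δ : Nat). elimNat (\(α : Nat). Nat) δ (\(q : Nat). \(w : Nat). succ w) 1) 5
  ~> \(m : Eq (Vec Nat 1) (vcons Nat 0 3 (vnil Nat)) (vcons Nat 0 3 (vnil Nat))). elimNat (\(δ : Nat). Nat) 5 (\(α : Nat). \(q : Nat). succ q) 1
  ~> \(m : Eq (Vec Nat 1) (vcons Nat 0 3 (vnil Nat)) (vcons Nat 0 3 (vnil Nat))). (\(δ : Nat). \(α : Nat). succ α) 0 (elimNat (\(q : Nat). Nat) 5 (\(w : Nat). \(γ : Nat). succ γ) 0)
  ~> \(m : Eq (Vec Nat 1) (vcons Nat 0 3 (vnil Nat)) (vcons Nat 0 3 (vnil Nat))). (\(δ : Nat). succ δ) (elimNat (\(α : Nat). Nat) 5 (\(q : Nat). \(w : Nat). succ w) 0)
  ~> \(m : Eq (Vec Nat 1) (vcons Nat 0 3 (vnil Nat)) (vcons Nat 0 3 (vnil Nat))). succ (elimNat (\(δ : Nat). Nat) 5 (\(α : Nat). \(q : Nat). succ q) 0)
  ~> \(m : Eq (Vec Nat 1) (vcons Nat 0 3 (vnil Nat)) (vcons Nat 0 3 (vnil Nat))). 6
inferred type:
  Pi (m : Eq (Vec Nat 1) (vcons Nat 0 3 (vnil Nat)) (vcons Nat 0 3 (vnil Nat))). Nat


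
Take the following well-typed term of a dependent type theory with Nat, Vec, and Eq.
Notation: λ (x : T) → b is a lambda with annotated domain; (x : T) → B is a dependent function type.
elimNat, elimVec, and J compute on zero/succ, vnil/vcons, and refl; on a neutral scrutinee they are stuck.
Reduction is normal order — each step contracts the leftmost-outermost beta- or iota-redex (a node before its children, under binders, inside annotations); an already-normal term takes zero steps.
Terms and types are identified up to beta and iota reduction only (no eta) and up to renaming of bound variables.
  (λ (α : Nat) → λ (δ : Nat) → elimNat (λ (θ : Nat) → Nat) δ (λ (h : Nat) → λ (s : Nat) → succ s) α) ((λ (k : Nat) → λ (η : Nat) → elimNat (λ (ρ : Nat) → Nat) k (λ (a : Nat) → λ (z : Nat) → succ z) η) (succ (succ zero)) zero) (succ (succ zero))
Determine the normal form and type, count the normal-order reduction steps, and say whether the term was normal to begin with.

reduced normal form:
  succ (succ (succ (succ zero)))
inferred type:
  Nat
steps to reach normal form (normal order): 12
already normal: no
first redex: a beta-redex


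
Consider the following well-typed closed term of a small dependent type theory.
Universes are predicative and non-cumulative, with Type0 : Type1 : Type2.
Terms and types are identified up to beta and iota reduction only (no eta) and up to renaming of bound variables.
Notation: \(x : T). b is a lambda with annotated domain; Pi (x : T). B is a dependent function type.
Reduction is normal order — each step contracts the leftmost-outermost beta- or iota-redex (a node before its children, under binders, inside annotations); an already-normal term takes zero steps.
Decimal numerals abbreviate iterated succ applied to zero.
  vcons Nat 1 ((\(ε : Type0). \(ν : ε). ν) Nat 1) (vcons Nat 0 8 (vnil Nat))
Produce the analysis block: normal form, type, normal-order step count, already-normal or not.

reduced normal form:
  vcons Nat 1 1 (vcons Nat 0 8 (vnil Nat))
inferred type:
  Vec Nat 2
normal-order step count: 2
started in normal form: no
first contracted redex: a beta-redex


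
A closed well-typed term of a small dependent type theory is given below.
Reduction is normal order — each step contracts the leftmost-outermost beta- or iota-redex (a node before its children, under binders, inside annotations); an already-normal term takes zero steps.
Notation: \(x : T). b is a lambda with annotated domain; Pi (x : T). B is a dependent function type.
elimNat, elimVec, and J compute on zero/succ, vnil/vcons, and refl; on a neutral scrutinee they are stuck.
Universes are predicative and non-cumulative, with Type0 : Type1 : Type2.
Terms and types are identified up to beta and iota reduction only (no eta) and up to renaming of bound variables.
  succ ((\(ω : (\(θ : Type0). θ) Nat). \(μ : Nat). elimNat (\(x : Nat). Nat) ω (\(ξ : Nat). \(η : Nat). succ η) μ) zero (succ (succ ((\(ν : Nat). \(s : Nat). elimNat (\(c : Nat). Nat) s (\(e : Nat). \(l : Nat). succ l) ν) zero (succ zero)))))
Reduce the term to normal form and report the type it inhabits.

resulting normal form:
  succ (succ (succ (succ zero)))
inferred type:
  Nat


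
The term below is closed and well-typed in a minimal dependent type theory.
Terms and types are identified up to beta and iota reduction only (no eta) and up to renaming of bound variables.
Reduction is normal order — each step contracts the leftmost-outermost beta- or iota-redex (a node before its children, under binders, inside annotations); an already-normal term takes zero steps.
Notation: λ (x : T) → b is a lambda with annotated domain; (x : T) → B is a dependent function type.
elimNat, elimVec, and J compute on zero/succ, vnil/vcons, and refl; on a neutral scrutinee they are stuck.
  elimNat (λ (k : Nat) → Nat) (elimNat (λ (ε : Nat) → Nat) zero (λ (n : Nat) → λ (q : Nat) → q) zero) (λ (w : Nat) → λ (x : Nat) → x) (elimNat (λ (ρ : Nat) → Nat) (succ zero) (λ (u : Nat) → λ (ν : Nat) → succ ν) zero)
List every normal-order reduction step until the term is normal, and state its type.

reduction (normal order):
  elimNat (λ (k : Nat) → Nat) (elimNat (λ (ε : Nat) → Nat) zero (λ (n : Nat) → λ (q : Nat) → q) zero) (λ (w : Nat) → λ (x : Nat) → x) (elimNat (λ (ρ : Nat) → Nat) (succ zero) (λ (u : Nat) → λ (ν : Nat) → succ ν) zero)
  ~> elimNat (λ (k : Nat) → Nat) zero (λ (ε : Nat) → λ (n : Nat) → n) (elimNat (λ (q : Nat) → Nat) (succ zero) (λ (w : Nat) → λ (x : Nat) → succ x) zero)
  ~> elimNat (λ (k : Nat) → Nat) zero (λ (ε : Nat) → λ (n : Nat) → n) (succ zero)
  ~> (λ (k : Nat) → λ (ε : Nat) → ε) zero (elimNat (λ (n : Nat) → Nat) zero (λ (q : Nat) → λ (w : Nat) → w) zero)
  ~> (λ (k : Nat) → k) (elimNat (λ (ε : Nat) → Nat) zero (λ (n : Nat) → λ (q : Nat) → q) zero)
  ~> elimNat (λ (k : Nat) → Nat) zero (λ (ε : Nat) → λ (n : Nat) → n) zero
  ~> zero
inferred type:
  Nat


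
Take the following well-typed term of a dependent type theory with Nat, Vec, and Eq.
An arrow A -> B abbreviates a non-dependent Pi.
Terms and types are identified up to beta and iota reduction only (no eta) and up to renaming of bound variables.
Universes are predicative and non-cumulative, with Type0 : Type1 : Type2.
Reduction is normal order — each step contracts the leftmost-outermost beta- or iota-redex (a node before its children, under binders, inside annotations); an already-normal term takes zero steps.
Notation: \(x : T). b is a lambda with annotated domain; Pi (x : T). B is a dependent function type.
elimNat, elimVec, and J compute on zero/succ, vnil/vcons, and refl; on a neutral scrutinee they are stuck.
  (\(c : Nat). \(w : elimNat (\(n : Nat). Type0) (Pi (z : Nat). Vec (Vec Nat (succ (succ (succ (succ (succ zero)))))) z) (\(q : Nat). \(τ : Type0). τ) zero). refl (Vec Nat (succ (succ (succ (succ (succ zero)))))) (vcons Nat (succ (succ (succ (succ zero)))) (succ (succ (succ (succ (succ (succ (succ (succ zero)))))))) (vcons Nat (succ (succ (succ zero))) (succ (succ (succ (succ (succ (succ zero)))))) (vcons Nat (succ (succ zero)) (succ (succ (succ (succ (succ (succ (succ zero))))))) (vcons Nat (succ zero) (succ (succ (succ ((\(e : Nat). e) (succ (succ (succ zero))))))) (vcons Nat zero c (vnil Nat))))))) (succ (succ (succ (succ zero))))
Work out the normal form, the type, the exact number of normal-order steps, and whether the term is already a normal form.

resulting normal form:
  \(c : Pi (w : Nat). Vec (Vec Nat (succ (succ (succ (succ (succ zero)))))) w). refl (Vec Nat (succ (succ (succ (succ (succ zero)))))) (vcons Nat (succ (succ (succ (succ zero)))) (succ (succ (succ (succ (succ (succ (succ (succ zero)))))))) (vcons Nat (succ (succ (succ zero))) (succ (succ (succ (succ (succ (succ zero)))))) (vcons Nat (succ (succ zero)) (succ (succ (succ (succ (succ (succ (succ zero))))))) (vcons Nat (succ zero) (succ (succ (succ (succ (succ (succ zero)))))) (vcons Nat zero (succ (succ (succ (succ zero)))) (vnil Nat))))))
type:
  (Pi (c : Nat). Vec (Vec Nat (succ (succ (succ (succ (succ zero)))))) c) -> Eq (Vec Nat (succ (succ (succ (succ (succ zero)))))) (vcons Nat (succ (succ (succ (succ zero)))) (succ (succ (succ (succ (succ (succ (succ (succ zero)))))))) (vcons Nat (succ (succ (succ zero))) (succ (succ (succ (succ (succ (succ zero)))))) (vcons Nat (succ (succ zero)) (succ (succ (succ (succ (succ (succ (succ zero))))))) (vcons Nat (succ zero) (succ (succ (succ (succ (succ (succ zero)))))) (vcons Nat zero (succ (succ (succ (succ zero)))) (vnil Nat)))))) (vcons Nat (succ (succ (succ (succ zero)))) (succ (succ (succ (succ (succ (succ (succ (succ zero)))))))) (vcons Nat (succ (succ (succ zero))) (succ (succ (succ (succ (succ (succ zero)))))) (vcons Nat (succ (succ zero)) (succ (succ (succ (succ (succ (succ (succ zero))))))) (vcons Nat (succ zero) (succ (succ (succ (succ (succ (succ zero)))))) (vcons Nat zero (succ (succ (succ (succ zero)))) (vnil Nat))))))
steps to reach normal form (normal order): 3
already normal: no
first redex: a beta-redex


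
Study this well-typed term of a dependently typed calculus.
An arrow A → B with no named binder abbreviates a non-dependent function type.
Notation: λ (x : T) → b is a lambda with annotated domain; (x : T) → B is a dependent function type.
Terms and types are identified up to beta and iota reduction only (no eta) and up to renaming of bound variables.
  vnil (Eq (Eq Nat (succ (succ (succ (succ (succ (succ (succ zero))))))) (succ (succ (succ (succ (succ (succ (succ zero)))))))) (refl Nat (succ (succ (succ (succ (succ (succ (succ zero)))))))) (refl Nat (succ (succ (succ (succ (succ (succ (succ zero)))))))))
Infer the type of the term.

the term's type:
  Vec (Eq (Eq Nat (succ (succ (succ (succ (succ (succ (succ zero))))))) (succ (succ (succ (succ (succ (succ (succ zero)))))))) (refl Nat (succ (succ (succ (succ (succ (succ (succ zero)))))))) (refl Nat (succ (succ (succ (succ (succ (succ (succ zero))))))))) zero


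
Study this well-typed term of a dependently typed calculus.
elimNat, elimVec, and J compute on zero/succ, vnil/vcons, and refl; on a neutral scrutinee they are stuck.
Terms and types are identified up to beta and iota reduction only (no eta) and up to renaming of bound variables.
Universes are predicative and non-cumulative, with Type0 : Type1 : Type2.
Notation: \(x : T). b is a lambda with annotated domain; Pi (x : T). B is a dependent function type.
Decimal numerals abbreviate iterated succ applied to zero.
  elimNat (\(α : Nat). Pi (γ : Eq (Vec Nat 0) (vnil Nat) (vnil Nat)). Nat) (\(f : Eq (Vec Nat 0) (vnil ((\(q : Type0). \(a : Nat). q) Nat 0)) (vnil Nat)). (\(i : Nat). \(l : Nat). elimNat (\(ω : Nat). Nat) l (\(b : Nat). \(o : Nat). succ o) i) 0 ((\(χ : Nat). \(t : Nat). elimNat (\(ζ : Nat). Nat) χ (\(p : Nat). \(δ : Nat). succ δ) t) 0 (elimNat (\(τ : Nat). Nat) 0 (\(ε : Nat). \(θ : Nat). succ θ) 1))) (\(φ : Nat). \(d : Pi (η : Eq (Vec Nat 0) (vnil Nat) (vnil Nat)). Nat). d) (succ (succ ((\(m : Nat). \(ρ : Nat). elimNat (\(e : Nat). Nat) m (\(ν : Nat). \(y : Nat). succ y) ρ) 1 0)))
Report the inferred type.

type:
  Pi (α : Eq (Vec Nat 0) (vnil Nat) (vnil Nat)). Nat


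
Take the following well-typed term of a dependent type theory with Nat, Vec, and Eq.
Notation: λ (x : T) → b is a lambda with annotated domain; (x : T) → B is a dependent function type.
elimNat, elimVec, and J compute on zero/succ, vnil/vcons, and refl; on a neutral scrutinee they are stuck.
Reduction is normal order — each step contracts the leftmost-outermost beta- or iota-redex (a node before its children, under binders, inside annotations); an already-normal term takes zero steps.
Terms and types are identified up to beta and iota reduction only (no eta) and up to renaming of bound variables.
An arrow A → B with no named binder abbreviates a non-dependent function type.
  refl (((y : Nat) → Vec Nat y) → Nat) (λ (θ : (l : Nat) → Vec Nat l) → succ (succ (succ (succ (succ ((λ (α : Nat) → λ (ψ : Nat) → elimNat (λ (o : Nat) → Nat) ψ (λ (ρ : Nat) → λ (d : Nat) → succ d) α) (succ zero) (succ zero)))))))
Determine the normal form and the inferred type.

resulting normal form:
  refl (((y : Nat) → Vec Nat y) → Nat) (λ (θ : (l : Nat) → Vec Nat l) → succ (succ (succ (succ (succ (succ (succ zero)))))))
type:
  Eq (((y : Nat) → Vec Nat y) → Nat) (λ (θ : (l : Nat) → Vec Nat l) → succ (succ (succ (succ (succ (succ (succ zero))))))) (λ (α : (ψ : Nat) → Vec Nat ψ) → succ (succ (succ (succ (succ (succ (succ zero)))))))


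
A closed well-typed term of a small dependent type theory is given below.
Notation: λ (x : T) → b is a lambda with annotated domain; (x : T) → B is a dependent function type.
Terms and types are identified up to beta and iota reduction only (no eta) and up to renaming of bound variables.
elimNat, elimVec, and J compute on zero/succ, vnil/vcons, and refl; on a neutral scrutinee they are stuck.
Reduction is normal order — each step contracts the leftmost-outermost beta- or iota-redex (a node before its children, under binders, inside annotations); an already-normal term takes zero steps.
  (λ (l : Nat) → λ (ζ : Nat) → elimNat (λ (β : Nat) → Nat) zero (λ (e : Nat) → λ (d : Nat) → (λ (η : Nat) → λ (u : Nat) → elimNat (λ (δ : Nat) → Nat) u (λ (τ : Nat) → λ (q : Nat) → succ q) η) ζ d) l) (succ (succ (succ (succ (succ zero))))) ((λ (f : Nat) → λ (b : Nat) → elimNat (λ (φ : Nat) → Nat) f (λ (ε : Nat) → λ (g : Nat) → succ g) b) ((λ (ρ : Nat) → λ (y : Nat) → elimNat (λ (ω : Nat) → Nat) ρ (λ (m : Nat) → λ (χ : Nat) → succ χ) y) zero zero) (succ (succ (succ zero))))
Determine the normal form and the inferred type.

normal form:
  succ (succ (succ (succ (succ (succ (succ (succ (succ (succ (succ (succ (succ (succ (succ zero))))))))))))))
the term's type:
  Nat


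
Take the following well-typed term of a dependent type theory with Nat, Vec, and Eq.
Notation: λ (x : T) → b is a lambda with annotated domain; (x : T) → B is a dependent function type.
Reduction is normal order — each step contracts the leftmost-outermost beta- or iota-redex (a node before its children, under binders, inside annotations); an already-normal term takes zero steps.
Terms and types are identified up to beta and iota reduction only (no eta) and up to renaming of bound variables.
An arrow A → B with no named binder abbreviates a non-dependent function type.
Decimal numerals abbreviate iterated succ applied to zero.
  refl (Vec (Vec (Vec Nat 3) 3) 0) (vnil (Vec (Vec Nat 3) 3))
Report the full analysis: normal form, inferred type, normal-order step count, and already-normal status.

reduced normal form:
  refl (Vec (Vec (Vec Nat 3) 3) 0) (vnil (Vec (Vec Nat 3) 3))
the term's type:
  Eq (Vec (Vec (Vec Nat 3) 3) 0) (vnil (Vec (Vec Nat 3) 3)) (vnil (Vec (Vec Nat 3) 3))
normal-order step count: 0
term was already normal: yes


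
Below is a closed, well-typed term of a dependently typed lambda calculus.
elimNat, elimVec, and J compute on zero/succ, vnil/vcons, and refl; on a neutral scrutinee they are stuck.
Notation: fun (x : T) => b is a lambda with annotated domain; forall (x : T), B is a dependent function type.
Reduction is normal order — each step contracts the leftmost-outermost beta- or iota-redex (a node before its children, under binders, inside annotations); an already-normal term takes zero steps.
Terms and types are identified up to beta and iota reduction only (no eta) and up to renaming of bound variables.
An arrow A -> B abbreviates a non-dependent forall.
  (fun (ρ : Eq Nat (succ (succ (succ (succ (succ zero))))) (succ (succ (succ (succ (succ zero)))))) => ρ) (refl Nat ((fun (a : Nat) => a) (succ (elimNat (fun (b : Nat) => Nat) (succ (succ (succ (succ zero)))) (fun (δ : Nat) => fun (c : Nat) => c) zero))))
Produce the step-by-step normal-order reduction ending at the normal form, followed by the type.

normal-order reduction sequence:
  (fun (ρ : Eq Nat (succ (succ (succ (succ (succ zero))))) (succ (succ (succ (succ (succ zero)))))) => ρ) (refl Nat ((fun (a : Nat) => a) (succ (elimNat (fun (b : Nat) => Nat) (succ (succ (succ (succ zero)))) (fun (δ : Nat) => fun (c : Nat) => c) zero))))
  ~> refl Nat ((fun (ρ : Nat) => ρ) (succ (elimNat (fun (a : Nat) => Nat) (succ (succ (succ (succ zero)))) (fun (b : Nat) => fun (δ : Nat) => δ) zero)))
  ~> refl Nat (succ (elimNat (fun (ρ : Nat) => Nat) (succ (succ (succ (succ zero)))) (fun (a : Nat) => fun (b : Nat) => b) zero))
  ~> refl Nat (succ (succ (succ (succ (succ zero)))))
inferred type:
  Eq Nat (succ (succ (succ (succ (succ zero))))) (succ (succ (succ (succ (succ zero)))))


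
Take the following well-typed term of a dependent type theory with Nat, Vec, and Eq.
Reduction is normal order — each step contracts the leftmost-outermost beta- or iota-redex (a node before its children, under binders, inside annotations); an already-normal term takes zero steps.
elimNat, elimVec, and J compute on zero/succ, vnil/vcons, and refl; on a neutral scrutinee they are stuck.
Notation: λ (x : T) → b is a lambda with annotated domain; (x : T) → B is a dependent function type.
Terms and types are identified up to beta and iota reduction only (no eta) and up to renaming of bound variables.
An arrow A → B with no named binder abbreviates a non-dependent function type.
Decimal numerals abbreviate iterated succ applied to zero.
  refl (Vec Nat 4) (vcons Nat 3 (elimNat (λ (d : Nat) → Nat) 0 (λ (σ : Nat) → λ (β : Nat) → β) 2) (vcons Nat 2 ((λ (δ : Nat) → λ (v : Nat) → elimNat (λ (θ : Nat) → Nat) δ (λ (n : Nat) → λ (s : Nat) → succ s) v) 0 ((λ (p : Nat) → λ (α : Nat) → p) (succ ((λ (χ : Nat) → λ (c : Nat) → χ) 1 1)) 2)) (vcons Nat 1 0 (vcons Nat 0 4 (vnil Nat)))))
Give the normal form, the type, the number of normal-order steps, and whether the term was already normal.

normal form:
  refl (Vec Nat 4) (vcons Nat 3 0 (vcons Nat 2 2 (vcons Nat 1 0 (vcons Nat 0 4 (vnil Nat)))))
type:
  Eq (Vec Nat 4) (vcons Nat 3 0 (vcons Nat 2 2 (vcons Nat 1 0 (vcons Nat 0 4 (vnil Nat))))) (vcons Nat 3 0 (vcons Nat 2 2 (vcons Nat 1 0 (vcons Nat 0 4 (vnil Nat)))))
normal-order step count: 20
already normal: no
first contracted redex: an elimNat iota-redex


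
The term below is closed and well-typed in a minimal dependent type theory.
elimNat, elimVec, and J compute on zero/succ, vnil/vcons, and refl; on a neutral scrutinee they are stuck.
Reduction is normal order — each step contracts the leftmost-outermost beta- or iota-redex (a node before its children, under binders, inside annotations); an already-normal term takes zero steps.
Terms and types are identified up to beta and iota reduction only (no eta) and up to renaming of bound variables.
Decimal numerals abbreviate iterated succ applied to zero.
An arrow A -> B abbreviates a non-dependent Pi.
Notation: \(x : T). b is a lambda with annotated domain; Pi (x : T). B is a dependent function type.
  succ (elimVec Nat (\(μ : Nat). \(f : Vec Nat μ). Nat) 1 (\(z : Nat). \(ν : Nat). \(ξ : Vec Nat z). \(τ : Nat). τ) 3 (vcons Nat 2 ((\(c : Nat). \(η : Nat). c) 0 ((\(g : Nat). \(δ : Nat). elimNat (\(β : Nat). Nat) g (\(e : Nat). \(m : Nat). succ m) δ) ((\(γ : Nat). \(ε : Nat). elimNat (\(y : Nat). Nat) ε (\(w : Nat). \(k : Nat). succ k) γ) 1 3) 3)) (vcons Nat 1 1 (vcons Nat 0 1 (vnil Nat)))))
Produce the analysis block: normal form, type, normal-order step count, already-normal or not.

reduced normal form:
  2
the term's type:
  Nat
normal-order step count: 16
started in normal form: no
first contracted redex: an elimVec iota-redex


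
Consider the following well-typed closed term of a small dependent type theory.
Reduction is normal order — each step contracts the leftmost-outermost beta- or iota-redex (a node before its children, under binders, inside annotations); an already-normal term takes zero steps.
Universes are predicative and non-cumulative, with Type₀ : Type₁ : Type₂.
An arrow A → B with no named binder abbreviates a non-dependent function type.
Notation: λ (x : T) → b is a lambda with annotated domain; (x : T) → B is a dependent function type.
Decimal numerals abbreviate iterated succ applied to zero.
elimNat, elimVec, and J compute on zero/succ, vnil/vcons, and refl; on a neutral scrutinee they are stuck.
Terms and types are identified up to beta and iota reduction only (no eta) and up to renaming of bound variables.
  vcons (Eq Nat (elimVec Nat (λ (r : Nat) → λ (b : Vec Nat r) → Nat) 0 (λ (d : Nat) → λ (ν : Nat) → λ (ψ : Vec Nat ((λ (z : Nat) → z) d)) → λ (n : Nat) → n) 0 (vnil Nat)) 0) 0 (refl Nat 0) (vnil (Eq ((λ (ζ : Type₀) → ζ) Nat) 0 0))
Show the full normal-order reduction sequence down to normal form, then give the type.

reduction (normal order):
  vcons (Eq Nat (elimVec Nat (λ (r : Nat) → λ (b : Vec Nat r) → Nat) 0 (λ (d : Nat) → λ (ν : Nat) → λ (ψ : Vec Nat ((λ (z : Nat) → z) d)) → λ (n : Nat) → n) 0 (vnil Nat)) 0) 0 (refl Nat 0) (vnil (Eq ((λ (ζ : Type₀) → ζ) Nat) 0 0))
  ~> vcons (Eq Nat 0 0) 0 (refl Nat 0) (vnil (Eq ((λ (r : Type₀) → r) Nat) 0 0))
  ~> vcons (Eq Nat 0 0) 0 (refl Nat 0) (vnil (Eq Nat 0 0))
type:
  Vec (Eq Nat 0 0) 1


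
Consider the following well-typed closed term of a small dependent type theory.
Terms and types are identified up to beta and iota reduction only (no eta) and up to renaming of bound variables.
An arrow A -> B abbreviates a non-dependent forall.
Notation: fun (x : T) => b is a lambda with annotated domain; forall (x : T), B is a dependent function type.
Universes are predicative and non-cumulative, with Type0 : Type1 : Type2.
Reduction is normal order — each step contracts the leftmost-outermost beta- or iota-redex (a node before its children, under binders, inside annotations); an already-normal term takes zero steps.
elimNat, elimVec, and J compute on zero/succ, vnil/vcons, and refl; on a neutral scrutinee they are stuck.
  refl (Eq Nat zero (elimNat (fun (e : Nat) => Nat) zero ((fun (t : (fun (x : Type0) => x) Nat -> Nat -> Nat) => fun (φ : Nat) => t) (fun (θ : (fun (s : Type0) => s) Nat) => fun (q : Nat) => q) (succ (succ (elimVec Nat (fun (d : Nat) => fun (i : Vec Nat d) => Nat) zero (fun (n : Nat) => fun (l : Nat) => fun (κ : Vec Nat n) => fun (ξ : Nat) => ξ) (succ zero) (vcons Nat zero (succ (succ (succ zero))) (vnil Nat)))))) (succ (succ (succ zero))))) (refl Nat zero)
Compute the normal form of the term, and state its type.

normal form:
  refl (Eq Nat zero zero) (refl Nat zero)
inferred type:
  Eq (Eq Nat zero zero) (refl Nat zero) (refl Nat zero)


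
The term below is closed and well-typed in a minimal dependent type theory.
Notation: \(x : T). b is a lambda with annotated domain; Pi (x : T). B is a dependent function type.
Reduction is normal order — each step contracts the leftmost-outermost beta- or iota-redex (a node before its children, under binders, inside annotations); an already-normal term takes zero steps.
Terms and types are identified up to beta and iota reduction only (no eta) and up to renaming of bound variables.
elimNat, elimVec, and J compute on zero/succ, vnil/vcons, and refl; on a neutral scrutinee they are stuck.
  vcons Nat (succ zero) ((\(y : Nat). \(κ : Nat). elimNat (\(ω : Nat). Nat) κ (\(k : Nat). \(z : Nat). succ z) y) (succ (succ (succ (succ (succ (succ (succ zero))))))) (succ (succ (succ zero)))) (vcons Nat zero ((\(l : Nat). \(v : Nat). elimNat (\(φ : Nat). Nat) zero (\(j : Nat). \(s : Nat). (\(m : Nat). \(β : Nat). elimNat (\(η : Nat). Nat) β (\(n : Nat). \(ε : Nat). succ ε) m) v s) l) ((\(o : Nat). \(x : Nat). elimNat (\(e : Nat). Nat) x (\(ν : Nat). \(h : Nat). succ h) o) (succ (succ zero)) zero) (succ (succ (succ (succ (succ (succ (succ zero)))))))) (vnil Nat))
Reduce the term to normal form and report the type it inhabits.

reduced normal form:
  vcons Nat (succ zero) (succ (succ (succ (succ (succ (succ (succ (succ (succ (succ zero)))))))))) (vcons Nat zero (succ (succ (succ (succ (succ (succ (succ (succ (succ (succ (succ (succ (succ (succ zero)))))))))))))) (vnil Nat))
the term's type:
  Vec Nat (succ (succ zero))
observation: the first redex contracted is a beta-redex; the normal form is reached in 66 normal-order steps.
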